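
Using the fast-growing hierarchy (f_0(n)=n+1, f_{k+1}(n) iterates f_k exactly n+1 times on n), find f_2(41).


f_2(41) = f_1^42(41)
f_1(m) = 2m + 1.
Iterating: f_1^k(n) = 2^k*(n+1) - 1.
f_2(41) = 2^42*(41+1) - 1 = 4398046511104*42 - 1 = 184717953466367

184717953466367


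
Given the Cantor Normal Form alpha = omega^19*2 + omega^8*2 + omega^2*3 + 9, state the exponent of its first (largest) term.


CNF: omega^19*2 + omega^8*2 + omega^2*3 + 9
The leading term is omega^19*2, which has exponent 19.

19


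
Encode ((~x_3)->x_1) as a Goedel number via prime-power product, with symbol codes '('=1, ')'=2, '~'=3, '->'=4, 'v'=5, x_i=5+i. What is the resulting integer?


Formula: ((~x_3)->x_1)
Symbol codes: [1, 1, 3, 8, 2, 4, 6, 2]
Primes: [2, 3, 5, 7, 11, 13, 17, 19]
p_1^1 = 2^1 = 2
p_2^1 = 3^1 = 3
p_3^3 = 5^3 = 125
p_4^8 = 7^8 = 5764801
p_5^2 = 11^2 = 121
p_6^4 = 13^4 = 28561
p_7^6 = 17^6 = 24137569
p_8^2 = 19^2 = 361
Product = 130198233908136169422396750

130198233908136169422396750


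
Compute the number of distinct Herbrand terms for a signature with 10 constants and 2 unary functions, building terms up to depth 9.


Herbrand terms by depth:
Depth 0: 10 constants
Depth 1: 20 new terms (running total: 30)
Depth 2: 40 new terms (running total: 70)
Depth 3: 80 new terms (running total: 150)
Depth 4: 160 new terms (running total: 310)
Depth 5: 320 new terms (running total: 630)
Depth 6: 640 new terms (running total: 1270)
Depth 7: 1280 new terms (running total: 2550)
Depth 8: 2560 new terms (running total: 5110)
Depth 9: 5120 new terms (running total: 10230)
Total distinct ground terms = 10230

10230


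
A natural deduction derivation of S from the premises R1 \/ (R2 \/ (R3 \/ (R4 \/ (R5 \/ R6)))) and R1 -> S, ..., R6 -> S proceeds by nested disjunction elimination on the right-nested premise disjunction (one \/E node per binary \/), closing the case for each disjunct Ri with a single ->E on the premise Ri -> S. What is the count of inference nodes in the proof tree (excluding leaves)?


The premise R1 \/ (R2 \/ (R3 \/ (R4 \/ (R5 \/ R6)))) contains 6 disjuncts, hence 5 binary \/ connectives.
- Each binary \/ is eliminated once: 5 \/E nodes.
- Each of the 6 cases Ri derives S by one ->E with Ri -> S: 6 ->E nodes.
Total = 5 + 6 = 11

11


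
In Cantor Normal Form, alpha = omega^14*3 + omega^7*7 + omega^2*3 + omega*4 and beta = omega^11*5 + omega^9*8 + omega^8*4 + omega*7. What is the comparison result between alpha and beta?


Compare term by term from highest exponent:
alpha = omega^14*3 + omega^7*7 + omega^2*3 + omega*4
beta = omega^11*5 + omega^9*8 + omega^8*4 + omega*7
Term 1: alpha has omega^14*3, beta has omega^11*5
Term 2: alpha has omega^7*7, beta has omega^9*8
Term 3: alpha has omega^2*3, beta has omega^8*4
Term 4: alpha has omega^1*4, beta has omega^1*7
Result: alpha > beta

alpha > beta


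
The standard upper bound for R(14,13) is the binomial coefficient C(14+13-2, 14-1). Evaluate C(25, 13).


R(14,13) <= C(14+13-2, 14-1) = C(25, 13)
C(25, 13) = 25! / (13! * 12!)
= 5200300

5200300


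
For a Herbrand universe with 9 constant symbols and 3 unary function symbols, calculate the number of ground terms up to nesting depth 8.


Herbrand terms by depth:
Depth 0: 9 constants
Depth 1: 27 new terms (running total: 36)
Depth 2: 81 new terms (running total: 117)
Depth 3: 243 new terms (running total: 360)
Depth 4: 729 new terms (running total: 1089)
Depth 5: 2187 new terms (running total: 3276)
Depth 6: 6561 new terms (running total: 9837)
Depth 7: 19683 new terms (running total: 29520)
Depth 8: 59049 new terms (running total: 88569)
Total distinct ground terms = 88569

88569


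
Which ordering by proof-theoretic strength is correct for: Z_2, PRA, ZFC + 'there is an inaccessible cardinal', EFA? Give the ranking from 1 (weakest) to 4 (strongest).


Ordering by consistency strength:
1. EFA
2. PRA
3. Z_2
4. ZFC + 'there is an inaccessible cardinal'


Z_2=3, PRA=2, ZFC + 'there is an inaccessible cardinal'=4, EFA=1


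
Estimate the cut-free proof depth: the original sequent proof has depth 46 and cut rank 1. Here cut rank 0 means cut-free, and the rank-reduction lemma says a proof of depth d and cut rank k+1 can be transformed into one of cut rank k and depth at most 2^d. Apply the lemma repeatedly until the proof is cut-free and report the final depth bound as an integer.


Each rank reduction sends depth d to at most 2^d; cut rank r needs r reductions.
2_0(46) = 46
2_1(46) = 2^46 = 70368744177664
Cut-free depth bound = 70368744177664

70368744177664


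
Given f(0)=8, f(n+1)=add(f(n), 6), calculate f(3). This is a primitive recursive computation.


f(0) = 8
f(1) = add(f(0), 6) = add(8, 6) = 14
f(2) = add(f(1), 6) = add(14, 6) = 20
f(3) = add(f(2), 6) = add(20, 6) = 26


26


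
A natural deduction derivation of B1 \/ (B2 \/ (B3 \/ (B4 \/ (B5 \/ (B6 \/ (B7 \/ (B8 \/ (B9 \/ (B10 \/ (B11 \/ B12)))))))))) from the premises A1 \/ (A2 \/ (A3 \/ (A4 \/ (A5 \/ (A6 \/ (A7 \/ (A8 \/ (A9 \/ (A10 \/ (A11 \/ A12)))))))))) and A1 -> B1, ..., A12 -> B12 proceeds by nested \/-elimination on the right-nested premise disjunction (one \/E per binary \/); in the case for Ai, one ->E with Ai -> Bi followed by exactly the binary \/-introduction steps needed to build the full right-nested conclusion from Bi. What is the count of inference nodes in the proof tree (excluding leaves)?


Constructive dilemma with 12 branches, all disjunctions right-nested:
- \/E: the premise has 11 binary \/, each eliminated once: 11 nodes.
- ->E: one per case (Ai with Ai -> Bi gives Bi): 12 nodes.
- \/I: in case i < n, Bi needs 1 step to form Bi \/ (B(i+1) \/ ...) and then i-1 steps to prepend B(i-1), ..., B1, i.e. i steps; in case i = n, B12 needs 11 prepend steps.
  \/I total = (1 + 2 + ... + 11) + 11 = 66 + 11 = 77 nodes.
Total = 11 + 12 + 77 = 100

100


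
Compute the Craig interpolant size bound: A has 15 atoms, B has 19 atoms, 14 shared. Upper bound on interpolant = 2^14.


Shared atoms = 14
Craig interpolant size bound = 2^14
= 16384

16384


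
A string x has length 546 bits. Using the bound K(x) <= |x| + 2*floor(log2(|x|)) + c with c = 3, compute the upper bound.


floor(log2(546)) = 9
2 * 9 = 18
K(x) <= 546 + 18 + 3 = 567

567


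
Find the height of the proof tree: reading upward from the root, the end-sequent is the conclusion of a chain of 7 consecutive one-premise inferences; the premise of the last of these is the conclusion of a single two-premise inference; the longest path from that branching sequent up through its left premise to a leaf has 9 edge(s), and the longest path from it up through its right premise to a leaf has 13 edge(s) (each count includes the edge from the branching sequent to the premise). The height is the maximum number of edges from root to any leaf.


Longest path through the left premise: 9 edges (measured from the branching sequent)
Longest path through the right premise: 13 edges
Height of the subtree rooted at the branching sequent: max(9, 13) = 13
The branching sequent sits 7 edges above the root (the chain of one-premise inferences), so height = 13 + 7 = 20

20


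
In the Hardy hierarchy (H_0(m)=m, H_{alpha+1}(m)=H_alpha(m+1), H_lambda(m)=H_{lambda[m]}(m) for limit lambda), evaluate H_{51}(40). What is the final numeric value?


H_51(40):
For finite ordinals k, H_k(n) = n + k (each successor step adds 1).
H_51(40) = 40 + 51 = 91

91


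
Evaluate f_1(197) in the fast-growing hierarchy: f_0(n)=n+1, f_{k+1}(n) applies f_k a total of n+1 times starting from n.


f_1(197) = f_0^198(197)
f_0 adds 1 each time, applied 198 times.
f_1(197) = 197 + 198 = 395

395


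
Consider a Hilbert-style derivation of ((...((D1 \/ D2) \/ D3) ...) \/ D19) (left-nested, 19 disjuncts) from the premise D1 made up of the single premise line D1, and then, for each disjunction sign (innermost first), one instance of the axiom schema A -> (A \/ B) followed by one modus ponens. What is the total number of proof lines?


Building the left-nested 19-ary disjunction from D1:
- 1 premise line (D1)
- 19 disjuncts means 18 disjunction signs; each needs 1 axiom instance + 1 MP = 2 lines: 2 * 18 = 36
Total = 1 + 36 = 37 lines.

37


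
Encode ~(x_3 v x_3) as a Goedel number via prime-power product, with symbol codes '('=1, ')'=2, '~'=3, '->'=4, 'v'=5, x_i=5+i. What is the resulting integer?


Formula: ~(x_3 v x_3)
Symbol codes: [3, 1, 8, 5, 8, 2]
Primes: [2, 3, 5, 7, 11, 13]
p_1^3 = 2^3 = 8
p_2^1 = 3^1 = 3
p_3^8 = 5^8 = 390625
p_4^5 = 7^5 = 16807
p_5^8 = 11^8 = 214358881
p_6^2 = 13^2 = 169
Product = 5708074888982090625000

5708074888982090625000


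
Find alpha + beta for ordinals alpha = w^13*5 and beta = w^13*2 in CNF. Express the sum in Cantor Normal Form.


Ordinal addition w^13*5 + w^13*2:
Both terms have the same exponent 13.
w^e*c + w^e*d = w^e*(c+d).
Result = w^13*(5+2) = w^13*7

w^13*7


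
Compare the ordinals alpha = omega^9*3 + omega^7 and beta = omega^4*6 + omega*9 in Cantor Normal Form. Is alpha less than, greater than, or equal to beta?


Compare term by term from highest exponent:
alpha = omega^9*3 + omega^7
beta = omega^4*6 + omega*9
Term 1: alpha has omega^9*3, beta has omega^4*6
Term 2: alpha has omega^7*1, beta has omega^1*9
Result: alpha > beta

alpha > beta


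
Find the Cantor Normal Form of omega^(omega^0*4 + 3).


omega^(omega^0*4 + 3):
omega^0 = 1, so the exponent is 4 + 3 = 7 (finite ordinal addition).
Result = omega^7, already a single CNF term.

omega^7


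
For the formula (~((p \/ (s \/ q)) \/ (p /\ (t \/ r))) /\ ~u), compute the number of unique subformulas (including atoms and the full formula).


Formula: (~((p \/ (s \/ q)) \/ (p /\ (t \/ r))) /\ ~u)
Subformulas found:
  1. q
  2. u
  3. s
  4. r
  5. t
  6. p
  7. ~u
  8. (s \/ q)
  9. (t \/ r)
  10. (p /\ (t \/ r))
  11. (p \/ (s \/ q))
  12. ((p \/ (s \/ q)) \/ (p /\ (t \/ r)))
  13. ~((p \/ (s \/ q)) \/ (p /\ (t \/ r)))
  14. (~((p \/ (s \/ q)) \/ (p /\ (t \/ r))) /\ ~u)
Total distinct subformulas = 14

14


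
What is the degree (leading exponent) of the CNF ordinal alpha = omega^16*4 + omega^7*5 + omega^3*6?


CNF: omega^16*4 + omega^7*5 + omega^3*6
The leading term is omega^16*4, which has exponent 16.

16


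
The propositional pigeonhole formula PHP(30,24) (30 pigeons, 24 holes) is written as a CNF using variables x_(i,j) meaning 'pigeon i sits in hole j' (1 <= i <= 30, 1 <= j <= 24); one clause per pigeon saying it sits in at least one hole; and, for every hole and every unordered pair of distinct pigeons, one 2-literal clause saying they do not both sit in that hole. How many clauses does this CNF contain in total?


PHP(30,24): 30 pigeons, 24 holes, 30*24 = 720 variables.
- pigeon clauses: one per pigeon -> 30 clauses
- hole clauses: 24 holes * C(30,2) = 24 * 435 -> 10440 clauses
Total clauses = 30 + 10440 = 10470

10470


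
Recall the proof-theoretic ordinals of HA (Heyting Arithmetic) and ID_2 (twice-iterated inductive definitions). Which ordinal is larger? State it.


Proof-theoretic ordinal of HA (Heyting Arithmetic): epsilon_0
Proof-theoretic ordinal of ID_2 (twice-iterated inductive definitions): psi_0(epsilon_{Omega_2+1})
Comparing: epsilon_0 < psi_0(epsilon_{Omega_2+1}).
The larger ordinal is psi_0(epsilon_{Omega_2+1}) (from ID_2 (twice-iterated inductive definitions)).

psi_0(epsilon_{Omega_2+1})


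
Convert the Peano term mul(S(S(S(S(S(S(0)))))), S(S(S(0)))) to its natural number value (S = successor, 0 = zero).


mul(S^6(0), S^3(0)):
S^6(0) = 6
S^3(0) = 3
6 * 3 = 18

18


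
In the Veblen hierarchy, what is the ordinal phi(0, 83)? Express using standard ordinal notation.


phi(0, 83):
phi(0, beta) = omega^beta by definition.
phi(0, 83) = omega^83

omega^83


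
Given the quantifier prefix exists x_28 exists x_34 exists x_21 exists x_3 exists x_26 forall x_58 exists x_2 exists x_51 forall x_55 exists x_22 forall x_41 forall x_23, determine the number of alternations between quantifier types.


Walk the prefix and count type changes:
  position 1: exists -> exists
  position 2: exists -> exists
  position 3: exists -> exists
  position 4: exists -> exists
  position 5: exists -> forall <-- alternation
  position 6: forall -> exists <-- alternation
  position 7: exists -> exists
  position 8: exists -> forall <-- alternation
  position 9: forall -> exists <-- alternation
  position 10: exists -> forall <-- alternation
  position 11: forall -> forall
Total alternations = 5

5


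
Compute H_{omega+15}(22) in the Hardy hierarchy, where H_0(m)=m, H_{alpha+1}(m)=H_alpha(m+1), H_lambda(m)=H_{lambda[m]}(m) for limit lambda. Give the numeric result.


H_{omega+15}(22):
Unwind the 15 successor steps: H_{omega+15}(22) = H_omega(22+15) = H_omega(37).
H_omega(m) = H_m(m) = m + m = 2m.
Result = 2 * 37 = 74

74


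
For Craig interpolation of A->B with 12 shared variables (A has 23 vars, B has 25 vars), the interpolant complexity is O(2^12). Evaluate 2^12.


Shared atoms = 12
Craig interpolant size bound = 2^12
= 4096

4096


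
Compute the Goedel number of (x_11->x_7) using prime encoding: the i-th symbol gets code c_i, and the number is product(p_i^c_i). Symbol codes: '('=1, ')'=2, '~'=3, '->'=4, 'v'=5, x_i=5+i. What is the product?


Formula: (x_11->x_7)
Symbol codes: [1, 16, 4, 12, 2]
Primes: [2, 3, 5, 7, 11]
p_1^1 = 2^1 = 2
p_2^16 = 3^16 = 43046721
p_3^4 = 5^4 = 625
p_4^12 = 7^12 = 13841287201
p_5^2 = 11^2 = 121
Product = 90118081798875585551250

90118081798875585551250


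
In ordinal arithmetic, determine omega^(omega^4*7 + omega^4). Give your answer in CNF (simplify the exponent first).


omega^(omega^4*7 + omega^4):
Both terms of the exponent have the same exponent 4, so they merge: omega^4*7 + omega^4 = omega^4*(7+1) = omega^4*8.
omega raised to a CNF ordinal is a single CNF term: Result = omega^(omega^4*8)

omega^(omega^4*8)


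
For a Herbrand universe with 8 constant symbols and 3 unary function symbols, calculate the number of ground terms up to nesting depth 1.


Herbrand terms by depth:
Depth 0: 8 constants
Depth 1: 24 new terms (running total: 32)
Total distinct ground terms = 32

32


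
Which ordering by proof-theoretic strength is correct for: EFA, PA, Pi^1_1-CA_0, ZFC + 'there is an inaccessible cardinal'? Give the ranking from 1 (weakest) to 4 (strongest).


Ordering by consistency strength:
1. EFA
2. PA
3. Pi^1_1-CA_0
4. ZFC + 'there is an inaccessible cardinal'


EFA=1, PA=2, Pi^1_1-CA_0=3, ZFC + 'there is an inaccessible cardinal'=4


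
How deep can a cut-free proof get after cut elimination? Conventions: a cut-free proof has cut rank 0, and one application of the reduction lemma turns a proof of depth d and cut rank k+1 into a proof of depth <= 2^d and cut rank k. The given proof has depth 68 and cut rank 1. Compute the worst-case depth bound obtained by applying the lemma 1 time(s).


Each rank reduction sends depth d to at most 2^d; cut rank r needs r reductions.
2_0(68) = 68
2_1(68) = 2^68 = 295147905179352825856
Cut-free depth bound = 295147905179352825856

295147905179352825856


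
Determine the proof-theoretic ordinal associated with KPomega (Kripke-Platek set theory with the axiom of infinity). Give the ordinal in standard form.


The proof-theoretic ordinal of KPomega (Kripke-Platek set theory with the axiom of infinity) is a standard result in ordinal analysis.
This ordinal is the supremum of order types of primitive recursive well-orderings
that the theory can prove to be well-ordered.
For KPomega (Kripke-Platek set theory with the axiom of infinity), the proof-theoretic ordinal is psi_0(epsilon_{Omega+1}).

psi_0(epsilon_{Omega+1})


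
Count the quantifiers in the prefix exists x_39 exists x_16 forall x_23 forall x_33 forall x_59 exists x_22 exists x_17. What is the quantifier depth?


Quantifier prefix has 7 quantifier symbols.
Quantifier depth = 7

7


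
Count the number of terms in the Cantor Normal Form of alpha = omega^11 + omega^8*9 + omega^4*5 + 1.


CNF: omega^11 + omega^8*9 + omega^4*5 + 1
Count the summands separated by '+':
  term 1: omega^11
  term 2: omega^8*9
  term 3: omega^4*5
  term 4: 1
Total terms = 4

4


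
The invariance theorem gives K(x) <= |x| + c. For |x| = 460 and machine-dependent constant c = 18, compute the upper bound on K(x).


K(x) <= |x| + c = 460 + 18 = 478

478


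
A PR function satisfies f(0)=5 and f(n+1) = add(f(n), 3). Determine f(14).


f(0) = 5
f(1) = add(f(0), 3) = add(5, 3) = 8
f(2) = add(f(1), 3) = add(8, 3) = 11
f(3) = add(f(2), 3) = add(11, 3) = 14
f(4) = add(f(3), 3) = add(14, 3) = 17
f(5) = add(f(4), 3) = add(17, 3) = 20
f(6) = add(f(5), 3) = add(20, 3) = 23
f(7) = add(f(6), 3) = add(23, 3) = 26
f(8) = add(f(7), 3) = add(26, 3) = 29
f(9) = add(f(8), 3) = add(29, 3) = 32
f(10) = add(f(9), 3) = add(32, 3) = 35
f(11) = add(f(10), 3) = add(35, 3) = 38
f(12) = add(f(11), 3) = add(38, 3) = 41
f(13) = add(f(12), 3) = add(41, 3) = 44
f(14) = add(f(13), 3) = add(44, 3) = 47


47


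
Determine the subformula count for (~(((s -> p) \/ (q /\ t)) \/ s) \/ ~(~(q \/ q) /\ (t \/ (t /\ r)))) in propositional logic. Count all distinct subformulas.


Formula: (~(((s -> p) \/ (q /\ t)) \/ s) \/ ~(~(q \/ q) /\ (t \/ (t /\ r))))
Subformulas found:
  1. r
  2. q
  3. s
  4. t
  5. p
  6. (t /\ r)
  7. (s -> p)
  8. (q /\ t)
  9. (q \/ q)
  10. ~(q \/ q)
  11. (t \/ (t /\ r))
  12. ((s -> p) \/ (q /\ t))
  13. (((s -> p) \/ (q /\ t)) \/ s)
  14. (~(q \/ q) /\ (t \/ (t /\ r)))
  15. ~(((s -> p) \/ (q /\ t)) \/ s)
  16. ~(~(q \/ q) /\ (t \/ (t /\ r)))
  17. (~(((s -> p) \/ (q /\ t)) \/ s) \/ ~(~(q \/ q) /\ (t \/ (t /\ r))))
Total distinct subformulas = 17

17


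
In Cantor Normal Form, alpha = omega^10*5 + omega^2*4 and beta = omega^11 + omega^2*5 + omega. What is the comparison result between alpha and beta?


Compare term by term from highest exponent:
alpha = omega^10*5 + omega^2*4
beta = omega^11 + omega^2*5 + omega
Term 1: alpha has omega^10*5, beta has omega^11*1
Term 2: alpha has omega^2*4, beta has omega^2*5
Term 3: alpha has omega^0*0, beta has omega^1*1
Result: alpha < beta

alpha < beta


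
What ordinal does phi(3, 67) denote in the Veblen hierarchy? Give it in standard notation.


phi(3, 67):
phi(3, beta) = eta_beta (the beta-th eta number, fixed point of zeta).
phi(3, 67) = eta_67

eta_67


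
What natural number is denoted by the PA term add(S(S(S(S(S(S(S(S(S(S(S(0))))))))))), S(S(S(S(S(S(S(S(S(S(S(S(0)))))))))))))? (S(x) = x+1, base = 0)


add(S^11(0), S^12(0)):
S^11(0) = 11
S^12(0) = 12
11 + 12 = 23

23


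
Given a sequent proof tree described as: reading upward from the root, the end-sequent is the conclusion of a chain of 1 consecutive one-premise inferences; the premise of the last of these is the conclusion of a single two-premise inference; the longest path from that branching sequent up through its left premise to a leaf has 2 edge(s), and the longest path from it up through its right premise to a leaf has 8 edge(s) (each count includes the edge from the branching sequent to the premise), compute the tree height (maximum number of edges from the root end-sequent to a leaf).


Longest path through the left premise: 2 edges (measured from the branching sequent)
Longest path through the right premise: 8 edges
Height of the subtree rooted at the branching sequent: max(2, 8) = 8
The branching sequent sits 1 edges above the root (the chain of one-premise inferences), so height = 8 + 1 = 9

9


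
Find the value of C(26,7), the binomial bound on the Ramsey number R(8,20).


R(8,20) <= C(8+20-2, 8-1) = C(26, 7)
C(26, 7) = 26! / (7! * 19!)
= 657800

657800


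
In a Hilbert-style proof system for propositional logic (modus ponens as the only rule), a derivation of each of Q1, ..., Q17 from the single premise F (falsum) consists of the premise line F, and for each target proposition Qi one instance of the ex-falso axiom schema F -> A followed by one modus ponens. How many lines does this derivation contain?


Ex falso, line by line:
- 1 premise line (F)
- 17 targets, each needing 1 axiom instance (F -> Qi) + 1 MP = 2 lines: 2 * 17 = 34
Total = 1 + 34 = 35 lines.

35


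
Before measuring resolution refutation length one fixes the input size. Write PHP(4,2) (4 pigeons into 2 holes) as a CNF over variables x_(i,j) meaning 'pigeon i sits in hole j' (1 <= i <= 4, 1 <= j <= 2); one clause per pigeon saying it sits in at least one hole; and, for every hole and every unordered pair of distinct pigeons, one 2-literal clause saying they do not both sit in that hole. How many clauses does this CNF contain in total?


PHP(4,2): 4 pigeons, 2 holes, 4*2 = 8 variables.
- pigeon clauses: one per pigeon -> 4 clauses
- hole clauses: 2 holes * C(4,2) = 2 * 6 -> 12 clauses
Total clauses = 4 + 12 = 16

16


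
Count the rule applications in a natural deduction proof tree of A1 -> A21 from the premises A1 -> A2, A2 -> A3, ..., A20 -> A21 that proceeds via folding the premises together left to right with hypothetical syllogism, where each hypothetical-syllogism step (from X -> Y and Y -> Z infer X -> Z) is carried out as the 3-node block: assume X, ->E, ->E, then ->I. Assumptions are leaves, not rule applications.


There are 20 premises in the chain. The first HS step combines premises 1 and 2; each further premise needs one more HS step.
So 20 premises require 20 - 1 = 19 hypothetical-syllogism steps.
Each HS step uses 3 inference nodes (->E, ->E, ->I).
19 * 3 = 57 total inference nodes.

57


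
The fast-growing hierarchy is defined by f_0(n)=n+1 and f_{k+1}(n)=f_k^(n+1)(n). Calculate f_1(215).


f_1(215) = f_0^216(215)
f_0 adds 1 each time, applied 216 times.
f_1(215) = 215 + 216 = 431

431


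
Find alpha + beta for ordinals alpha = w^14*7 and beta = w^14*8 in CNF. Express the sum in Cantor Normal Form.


Ordinal addition w^14*7 + w^14*8:
Both terms have the same exponent 14.
w^e*c + w^e*d = w^e*(c+d).
Result = w^14*(7+8) = w^14*15

w^14*15


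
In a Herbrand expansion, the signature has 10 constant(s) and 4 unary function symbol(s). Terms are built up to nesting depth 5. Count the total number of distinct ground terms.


Herbrand terms by depth:
Depth 0: 10 constants
Depth 1: 40 new terms (running total: 50)
Depth 2: 160 new terms (running total: 210)
Depth 3: 640 new terms (running total: 850)
Depth 4: 2560 new terms (running total: 3410)
Depth 5: 10240 new terms (running total: 13650)
Total distinct ground terms = 13650

13650


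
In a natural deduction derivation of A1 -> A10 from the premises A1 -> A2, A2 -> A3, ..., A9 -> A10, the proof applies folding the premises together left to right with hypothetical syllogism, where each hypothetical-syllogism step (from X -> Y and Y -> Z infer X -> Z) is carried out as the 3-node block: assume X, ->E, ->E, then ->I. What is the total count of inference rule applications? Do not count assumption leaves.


There are 9 premises in the chain. The first HS step combines premises 1 and 2; each further premise needs one more HS step.
So 9 premises require 9 - 1 = 8 hypothetical-syllogism steps.
Each HS step uses 3 inference nodes (->E, ->E, ->I).
8 * 3 = 24 total inference nodes.

24


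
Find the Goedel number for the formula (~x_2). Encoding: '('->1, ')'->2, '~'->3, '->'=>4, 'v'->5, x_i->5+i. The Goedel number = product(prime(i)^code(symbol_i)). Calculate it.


Formula: (~x_2)
Symbol codes: [1, 3, 7, 2]
Primes: [2, 3, 5, 7]
p_1^1 = 2^1 = 2
p_2^3 = 3^3 = 27
p_3^7 = 5^7 = 78125
p_4^2 = 7^2 = 49
Product = 206718750

206718750


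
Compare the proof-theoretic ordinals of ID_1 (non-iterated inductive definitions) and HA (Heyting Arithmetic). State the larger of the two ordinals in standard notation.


Proof-theoretic ordinal of ID_1 (non-iterated inductive definitions): psi_0(epsilon_{Omega+1})
Proof-theoretic ordinal of HA (Heyting Arithmetic): epsilon_0
Comparing: epsilon_0 < psi_0(epsilon_{Omega+1}).
The larger ordinal is psi_0(epsilon_{Omega+1}) (from ID_1 (non-iterated inductive definitions)).

psi_0(epsilon_{Omega+1})


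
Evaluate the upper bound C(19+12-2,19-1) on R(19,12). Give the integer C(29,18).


R(19,12) <= C(19+12-2, 19-1) = C(29, 18)
C(29, 18) = 29! / (18! * 11!)
= 34597290

34597290


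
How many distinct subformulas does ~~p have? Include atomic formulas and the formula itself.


Formula: ~~p
Subformulas found:
  1. p
  2. ~p
  3. ~~p
Total distinct subformulas = 3

3


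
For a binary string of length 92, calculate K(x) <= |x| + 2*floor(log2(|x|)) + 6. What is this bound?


floor(log2(92)) = 6
2 * 6 = 12
K(x) <= 92 + 12 + 6 = 110

110


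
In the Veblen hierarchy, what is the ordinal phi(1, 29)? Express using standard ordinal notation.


phi(1, 29):
phi(1, beta) = epsilon_beta (the beta-th epsilon number).
phi(1, 29) = epsilon_29

epsilon_29


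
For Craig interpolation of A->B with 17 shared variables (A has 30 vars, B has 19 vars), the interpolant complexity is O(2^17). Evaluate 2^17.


Shared atoms = 17
Craig interpolant size bound = 2^17
= 131072

131072


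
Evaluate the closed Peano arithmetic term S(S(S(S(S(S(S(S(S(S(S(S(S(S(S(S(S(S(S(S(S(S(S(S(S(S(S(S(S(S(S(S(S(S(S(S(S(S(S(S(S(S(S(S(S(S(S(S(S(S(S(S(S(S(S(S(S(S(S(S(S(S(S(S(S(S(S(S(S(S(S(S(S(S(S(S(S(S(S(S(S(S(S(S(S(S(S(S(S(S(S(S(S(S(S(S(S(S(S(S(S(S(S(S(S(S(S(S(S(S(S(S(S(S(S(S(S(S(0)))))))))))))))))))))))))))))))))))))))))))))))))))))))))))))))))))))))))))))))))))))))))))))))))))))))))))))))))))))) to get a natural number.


Counting successors applied to 0:
118 applications of S to 0 = 118

118


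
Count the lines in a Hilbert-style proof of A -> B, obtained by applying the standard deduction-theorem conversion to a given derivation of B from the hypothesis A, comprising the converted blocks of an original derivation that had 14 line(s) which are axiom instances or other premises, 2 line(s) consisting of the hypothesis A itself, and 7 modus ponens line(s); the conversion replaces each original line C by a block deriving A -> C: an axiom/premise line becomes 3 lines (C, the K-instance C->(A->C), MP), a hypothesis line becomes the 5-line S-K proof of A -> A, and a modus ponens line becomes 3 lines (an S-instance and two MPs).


Deduction-theorem conversion, block by block:
- 14 axiom/premise lines -> 3 lines each = 42
- 2 hypothesis lines -> 5 lines each (identity proof A->A) = 10
- 7 MP lines -> 3 lines each (S-instance, MP, MP) = 21
Total = 42 + 10 + 21 = 73 lines.

73


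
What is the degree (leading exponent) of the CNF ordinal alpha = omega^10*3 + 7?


CNF: omega^10*3 + 7
The leading term is omega^10*3, which has exponent 10.

10


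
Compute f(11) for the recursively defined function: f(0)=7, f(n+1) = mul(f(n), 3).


f(0) = 7
f(1) = mul(f(0), 3) = mul(7, 3) = 21
f(2) = mul(f(1), 3) = mul(21, 3) = 63
f(3) = mul(f(2), 3) = mul(63, 3) = 189
f(4) = mul(f(3), 3) = mul(189, 3) = 567
f(5) = mul(f(4), 3) = mul(567, 3) = 1701
f(6) = mul(f(5), 3) = mul(1701, 3) = 5103
f(7) = mul(f(6), 3) = mul(5103, 3) = 15309
f(8) = mul(f(7), 3) = mul(15309, 3) = 45927
f(9) = mul(f(8), 3) = mul(45927, 3) = 137781
f(10) = mul(f(9), 3) = mul(137781, 3) = 413343
f(11) = mul(f(10), 3) = mul(413343, 3) = 1240029


1240029


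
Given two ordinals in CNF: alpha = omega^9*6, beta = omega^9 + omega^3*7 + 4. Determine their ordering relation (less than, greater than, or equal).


Compare term by term from highest exponent:
alpha = omega^9*6
beta = omega^9 + omega^3*7 + 4
Term 1: alpha has omega^9*6, beta has omega^9*1
Term 2: alpha has omega^0*0, beta has omega^3*7
Term 3: alpha has omega^0*0, beta has omega^0*4
Result: alpha > beta

alpha > beta


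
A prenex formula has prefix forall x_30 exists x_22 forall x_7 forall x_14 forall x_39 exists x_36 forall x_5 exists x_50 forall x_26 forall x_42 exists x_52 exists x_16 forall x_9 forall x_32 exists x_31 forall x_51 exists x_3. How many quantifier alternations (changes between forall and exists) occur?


Walk the prefix and count type changes:
  position 1: forall -> exists <-- alternation
  position 2: exists -> forall <-- alternation
  position 3: forall -> forall
  position 4: forall -> forall
  position 5: forall -> exists <-- alternation
  position 6: exists -> forall <-- alternation
  position 7: forall -> exists <-- alternation
  position 8: exists -> forall <-- alternation
  position 9: forall -> forall
  position 10: forall -> exists <-- alternation
  position 11: exists -> exists
  position 12: exists -> forall <-- alternation
  position 13: forall -> forall
  position 14: forall -> exists <-- alternation
  position 15: exists -> forall <-- alternation
  position 16: forall -> exists <-- alternation
Total alternations = 11

11


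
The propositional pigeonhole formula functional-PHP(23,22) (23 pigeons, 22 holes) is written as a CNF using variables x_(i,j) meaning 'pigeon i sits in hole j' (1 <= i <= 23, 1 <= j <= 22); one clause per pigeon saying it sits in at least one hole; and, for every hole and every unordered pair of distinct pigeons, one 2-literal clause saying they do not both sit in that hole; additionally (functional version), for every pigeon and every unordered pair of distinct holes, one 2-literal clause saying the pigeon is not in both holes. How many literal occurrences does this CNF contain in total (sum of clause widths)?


functional-PHP(23,22): 23 pigeons, 22 holes, 23*22 = 506 variables.
- pigeon clauses: one per pigeon -> 23 clauses of width 22 -> 506 literals
- hole clauses: 22 holes * C(23,2) = 22 * 253 -> 5566 clauses of width 2 -> 11132 literals
- functional clauses: 23 pigeons * C(22,2) = 23 * 231 -> 5313 clauses of width 2 -> 10626 literals
Total literal occurrences = 506 + 11132 + 10626 = 22264

22264


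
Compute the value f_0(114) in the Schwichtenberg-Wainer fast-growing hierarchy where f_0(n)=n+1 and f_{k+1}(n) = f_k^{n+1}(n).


f_0(114) = 114 + 1 = 115

115


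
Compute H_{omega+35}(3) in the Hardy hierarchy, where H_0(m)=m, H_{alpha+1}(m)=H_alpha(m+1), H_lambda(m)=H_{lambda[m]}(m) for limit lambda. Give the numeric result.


H_{omega+35}(3):
Unwind the 35 successor steps: H_{omega+35}(3) = H_omega(3+35) = H_omega(38).
H_omega(m) = H_m(m) = m + m = 2m.
Result = 2 * 38 = 76

76


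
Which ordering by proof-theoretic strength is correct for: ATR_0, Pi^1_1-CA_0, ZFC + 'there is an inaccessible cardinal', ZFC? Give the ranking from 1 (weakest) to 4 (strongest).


Ordering by consistency strength:
1. ATR_0
2. Pi^1_1-CA_0
3. ZFC
4. ZFC + 'there is an inaccessible cardinal'


ATR_0=1, Pi^1_1-CA_0=2, ZFC + 'there is an inaccessible cardinal'=4, ZFC=3


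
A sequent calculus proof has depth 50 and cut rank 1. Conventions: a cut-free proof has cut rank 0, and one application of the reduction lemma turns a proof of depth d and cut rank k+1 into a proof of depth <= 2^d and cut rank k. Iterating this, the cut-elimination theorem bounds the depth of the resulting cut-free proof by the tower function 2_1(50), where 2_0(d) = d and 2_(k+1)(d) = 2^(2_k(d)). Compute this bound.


Each rank reduction sends depth d to at most 2^d; cut rank r needs r reductions.
2_0(50) = 50
2_1(50) = 2^50 = 1125899906842624
Cut-free depth bound = 1125899906842624

1125899906842624


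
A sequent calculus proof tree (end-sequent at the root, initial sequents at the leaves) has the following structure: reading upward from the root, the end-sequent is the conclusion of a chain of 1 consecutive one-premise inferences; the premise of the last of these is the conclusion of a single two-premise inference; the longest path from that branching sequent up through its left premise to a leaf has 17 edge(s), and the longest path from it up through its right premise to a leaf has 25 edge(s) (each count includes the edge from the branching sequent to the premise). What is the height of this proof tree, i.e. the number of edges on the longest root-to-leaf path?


Longest path through the left premise: 17 edges (measured from the branching sequent)
Longest path through the right premise: 25 edges
Height of the subtree rooted at the branching sequent: max(17, 25) = 25
The branching sequent sits 1 edges above the root (the chain of one-premise inferences), so height = 25 + 1 = 26

26


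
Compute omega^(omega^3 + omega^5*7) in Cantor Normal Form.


omega^(omega^3 + omega^5*7):
In ordinal addition a term is absorbed by a following term of strictly larger exponent: 3 < 5, so omega^3 + omega^5*7 = omega^5*7.
omega raised to a CNF ordinal is a single CNF term: Result = omega^(omega^5*7)

omega^(omega^5*7)


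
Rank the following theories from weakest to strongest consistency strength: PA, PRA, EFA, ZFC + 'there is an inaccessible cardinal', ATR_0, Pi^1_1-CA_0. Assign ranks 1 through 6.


Ordering by consistency strength:
1. EFA
2. PRA
3. PA
4. ATR_0
5. Pi^1_1-CA_0
6. ZFC + 'there is an inaccessible cardinal'


PA=3, PRA=2, EFA=1, ZFC + 'there is an inaccessible cardinal'=6, ATR_0=4, Pi^1_1-CA_0=5


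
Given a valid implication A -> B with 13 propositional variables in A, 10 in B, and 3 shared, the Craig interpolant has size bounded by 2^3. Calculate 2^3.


Shared atoms = 3
Craig interpolant size bound = 2^3
= 8

8


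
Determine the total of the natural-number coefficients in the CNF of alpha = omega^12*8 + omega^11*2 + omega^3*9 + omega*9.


CNF: omega^12*8 + omega^11*2 + omega^3*9 + omega*9
Coefficients: 8 + 2 + 9 + 9 = 28

28


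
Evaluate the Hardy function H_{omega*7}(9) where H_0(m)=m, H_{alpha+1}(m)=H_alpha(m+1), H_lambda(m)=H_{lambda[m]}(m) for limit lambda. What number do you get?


H_{omega*7}(9):
For the Hardy hierarchy, H_{omega*k}(n) = 2^k * n.
2^7 = 128.
128 * 9 = 1152

1152


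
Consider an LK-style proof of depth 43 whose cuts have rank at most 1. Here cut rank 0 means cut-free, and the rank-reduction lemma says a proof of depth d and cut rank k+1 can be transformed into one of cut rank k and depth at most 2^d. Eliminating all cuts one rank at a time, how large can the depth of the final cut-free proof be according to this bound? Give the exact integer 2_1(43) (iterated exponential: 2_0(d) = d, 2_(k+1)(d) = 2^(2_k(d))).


Each rank reduction sends depth d to at most 2^d; cut rank r needs r reductions.
2_0(43) = 43
2_1(43) = 2^43 = 8796093022208
Cut-free depth bound = 8796093022208

8796093022208


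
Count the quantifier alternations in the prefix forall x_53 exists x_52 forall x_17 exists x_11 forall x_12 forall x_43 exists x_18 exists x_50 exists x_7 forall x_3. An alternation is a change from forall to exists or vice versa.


Walk the prefix and count type changes:
  position 1: forall -> exists <-- alternation
  position 2: exists -> forall <-- alternation
  position 3: forall -> exists <-- alternation
  position 4: exists -> forall <-- alternation
  position 5: forall -> forall
  position 6: forall -> exists <-- alternation
  position 7: exists -> exists
  position 8: exists -> exists
  position 9: exists -> forall <-- alternation
Total alternations = 6

6


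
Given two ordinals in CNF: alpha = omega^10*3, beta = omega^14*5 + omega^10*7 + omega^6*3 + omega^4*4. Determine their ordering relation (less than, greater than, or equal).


Compare term by term from highest exponent:
alpha = omega^10*3
beta = omega^14*5 + omega^10*7 + omega^6*3 + omega^4*4
Term 1: alpha has omega^10*3, beta has omega^14*5
Term 2: alpha has omega^0*0, beta has omega^10*7
Term 3: alpha has omega^0*0, beta has omega^6*3
Term 4: alpha has omega^0*0, beta has omega^4*4
Result: alpha < beta

alpha < beta


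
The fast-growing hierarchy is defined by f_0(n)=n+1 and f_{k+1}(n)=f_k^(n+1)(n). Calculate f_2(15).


f_2(15) = f_1^16(15)
f_1(m) = 2m + 1.
Iterating: f_1^k(n) = 2^k*(n+1) - 1.
f_2(15) = 2^16*(15+1) - 1 = 65536*16 - 1 = 1048575

1048575


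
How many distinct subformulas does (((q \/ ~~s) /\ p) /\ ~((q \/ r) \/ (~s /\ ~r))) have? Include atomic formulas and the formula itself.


Formula: (((q \/ ~~s) /\ p) /\ ~((q \/ r) \/ (~s /\ ~r)))
Subformulas found:
  1. q
  2. s
  3. r
  4. p
  5. ~s
  6. ~r
  7. ~~s
  8. (q \/ r)
  9. (q \/ ~~s)
  10. (~s /\ ~r)
  11. ((q \/ ~~s) /\ p)
  12. ((q \/ r) \/ (~s /\ ~r))
  13. ~((q \/ r) \/ (~s /\ ~r))
  14. (((q \/ ~~s) /\ p) /\ ~((q \/ r) \/ (~s /\ ~r)))
Total distinct subformulas = 14

14


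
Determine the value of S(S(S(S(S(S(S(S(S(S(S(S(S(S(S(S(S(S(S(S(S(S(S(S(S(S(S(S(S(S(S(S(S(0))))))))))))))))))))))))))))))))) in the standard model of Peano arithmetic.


Counting successors applied to 0:
33 applications of S to 0 = 33

33


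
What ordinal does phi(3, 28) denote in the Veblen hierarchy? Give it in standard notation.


phi(3, 28):
phi(3, beta) = eta_beta (the beta-th eta number, fixed point of zeta).
phi(3, 28) = eta_28

eta_28


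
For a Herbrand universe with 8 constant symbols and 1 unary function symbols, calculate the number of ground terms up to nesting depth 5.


Herbrand terms by depth:
Depth 0: 8 constants
Depth 1: 8 new terms (running total: 16)
Depth 2: 8 new terms (running total: 24)
Depth 3: 8 new terms (running total: 32)
Depth 4: 8 new terms (running total: 40)
Depth 5: 8 new terms (running total: 48)
Total distinct ground terms = 48

48


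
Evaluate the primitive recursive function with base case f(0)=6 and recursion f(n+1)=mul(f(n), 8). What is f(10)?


f(0) = 6
f(1) = mul(f(0), 8) = mul(6, 8) = 48
f(2) = mul(f(1), 8) = mul(48, 8) = 384
f(3) = mul(f(2), 8) = mul(384, 8) = 3072
f(4) = mul(f(3), 8) = mul(3072, 8) = 24576
f(5) = mul(f(4), 8) = mul(24576, 8) = 196608
f(6) = mul(f(5), 8) = mul(196608, 8) = 1572864
f(7) = mul(f(6), 8) = mul(1572864, 8) = 12582912
f(8) = mul(f(7), 8) = mul(12582912, 8) = 100663296
f(9) = mul(f(8), 8) = mul(100663296, 8) = 805306368
f(10) = mul(f(9), 8) = mul(805306368, 8) = 6442450944


6442450944


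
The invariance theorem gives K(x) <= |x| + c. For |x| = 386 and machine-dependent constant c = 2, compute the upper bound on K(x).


K(x) <= |x| + c = 386 + 2 = 388

388


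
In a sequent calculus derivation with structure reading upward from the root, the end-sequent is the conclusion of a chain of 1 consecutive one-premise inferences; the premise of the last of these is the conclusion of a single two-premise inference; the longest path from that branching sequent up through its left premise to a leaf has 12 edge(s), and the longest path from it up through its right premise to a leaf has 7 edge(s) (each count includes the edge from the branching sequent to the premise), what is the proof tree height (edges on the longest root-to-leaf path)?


Longest path through the left premise: 12 edges (measured from the branching sequent)
Longest path through the right premise: 7 edges
Height of the subtree rooted at the branching sequent: max(12, 7) = 12
The branching sequent sits 1 edges above the root (the chain of one-premise inferences), so height = 12 + 1 = 13

13


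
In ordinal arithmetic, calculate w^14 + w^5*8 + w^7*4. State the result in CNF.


Ordinal addition (w^14 + w^5*8) + w^7*4:
alpha's leading term has exponent 14 > beta's exponent 7, so it survives.
alpha's tail term has exponent 5 < beta's exponent 7, so it is absorbed by beta.
In ordinal addition, any term followed by a strictly larger-exponent term is absorbed.
Result = w^14 + w^7*4

w^14 + w^7*4


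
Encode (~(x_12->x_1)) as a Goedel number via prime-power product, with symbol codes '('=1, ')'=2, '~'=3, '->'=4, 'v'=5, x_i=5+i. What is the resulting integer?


Formula: (~(x_12->x_1))
Symbol codes: [1, 3, 1, 17, 4, 6, 2, 2]
Primes: [2, 3, 5, 7, 11, 13, 17, 19]
p_1^1 = 2^1 = 2
p_2^3 = 3^3 = 27
p_3^1 = 5^1 = 5
p_4^17 = 7^17 = 232630513987207
p_5^4 = 11^4 = 14641
p_6^6 = 13^6 = 4826809
p_7^2 = 17^2 = 289
p_8^2 = 19^2 = 361
Product = 463091002998491082425771564893890

463091002998491082425771564893890


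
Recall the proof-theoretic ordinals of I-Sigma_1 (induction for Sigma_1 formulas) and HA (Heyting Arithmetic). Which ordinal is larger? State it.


Proof-theoretic ordinal of I-Sigma_1 (induction for Sigma_1 formulas): omega^omega
Proof-theoretic ordinal of HA (Heyting Arithmetic): epsilon_0
Comparing: omega^omega < epsilon_0.
The larger ordinal is epsilon_0 (from HA (Heyting Arithmetic)).

epsilon_0
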